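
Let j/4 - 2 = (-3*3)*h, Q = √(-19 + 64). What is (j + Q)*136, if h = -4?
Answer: 20672 + 408*√5 ≈ 21584.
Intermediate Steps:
Q = 3*√5 (Q = √45 = 3*√5 ≈ 6.7082)
j = 152 (j = 8 + 4*(-3*3*(-4)) = 8 + 4*(-9*(-4)) = 8 + 4*36 = 8 + 144 = 152)
(j + Q)*136 = (152 + 3*√5)*136 = 20672 + 408*√5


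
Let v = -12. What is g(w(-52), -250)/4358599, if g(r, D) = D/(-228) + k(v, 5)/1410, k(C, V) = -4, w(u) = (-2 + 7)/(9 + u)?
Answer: 29299/116766867210 ≈ 2.5092e-7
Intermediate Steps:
w(u) = 5/(9 + u)
g(r, D) = -2/705 - D/228 (g(r, D) = D/(-228) - 4/1410 = D*(-1/228) - 4*1/1410 = -D/228 - 2/705 = -2/705 - D/228)
g(w(-52), -250)/4358599 = (-2/705 - 1/228*(-250))/4358599 = (-2/705 + 125/114)*(1/4358599) = (29299/26790)*(1/4358599) = 29299/116766867210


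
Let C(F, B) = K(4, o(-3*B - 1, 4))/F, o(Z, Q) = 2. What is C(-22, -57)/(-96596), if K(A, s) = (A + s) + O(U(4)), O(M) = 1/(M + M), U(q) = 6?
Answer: 73/25501344 ≈ 2.8626e-6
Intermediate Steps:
O(M) = 1/(2*M)
K(A, s) = 1/12 + A + s (K(A, s) = (A + s) + (½)/6 = (A + s) + (½)*(⅙) = (A + s) + 1/12 = 1/12 + A + s)
C(F, B) = 73/(12*F) (C(F, B) = (1/12 + 4 + 2)/F = 73/(12*F))
C(-22, -57)/(-96596) = ((73/12)/(-22))/(-96596) = ((73/12)*(-1/22))*(-1/96596) = -73/264*(-1/96596) = 73/25501344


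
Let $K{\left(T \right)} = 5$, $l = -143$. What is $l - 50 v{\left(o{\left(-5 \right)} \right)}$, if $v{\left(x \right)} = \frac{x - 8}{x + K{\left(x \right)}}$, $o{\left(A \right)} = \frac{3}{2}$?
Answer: $-93$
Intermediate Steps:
$o{\left(A \right)} = \frac{3}{2}$ ($o{\left(A \right)} = 3 \cdot \frac{1}{2} = \frac{3}{2}$)
$v{\left(x \right)} = \frac{-8 + x}{5 + x}$ ($v{\left(x \right)} = \frac{x - 8}{x + 5} = \frac{-8 + x}{5 + x}$)
$l - 50 v{\left(o{\left(-5 \right)} \right)} = -143 - 50 \frac{-8 + \frac{3}{2}}{5 + \frac{3}{2}} = -143 - 50 \frac{1}{\frac{13}{2}} \left(- \frac{13}{2}\right) = -143 - 50 \cdot \frac{2}{13} \left(- \frac{13}{2}\right) = -143 - -50 = -143 + 50 = -93$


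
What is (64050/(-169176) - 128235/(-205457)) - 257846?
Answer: -213388194716761/827580796 ≈ -2.5785e+5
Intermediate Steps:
(64050/(-169176) - 128235/(-205457)) - 257846 = (64050*(-1/169176) - 128235*(-1/205457)) - 257846 = (-1525/4028 + 128235/205457) - 257846 = 203208655/827580796 - 257846 = -213388194716761/827580796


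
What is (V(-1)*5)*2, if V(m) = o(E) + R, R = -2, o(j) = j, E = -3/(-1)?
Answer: 10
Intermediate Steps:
E = 3 (E = -3*(-1) = 3)
V(m) = 1 (V(m) = 3 - 2 = 1)
(V(-1)*5)*2 = (1*5)*2 = 5*2 = 10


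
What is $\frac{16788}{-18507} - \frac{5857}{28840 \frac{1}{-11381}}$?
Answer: $\frac{411055002733}{177913960} \approx 2310.4$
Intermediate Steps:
$\frac{16788}{-18507} - \frac{5857}{28840 \frac{1}{-11381}} = 16788 \left(- \frac{1}{18507}\right) - \frac{5857}{28840 \left(- \frac{1}{11381}\right)} = - \frac{5596}{6169} - \frac{5857}{- \frac{28840}{11381}} = - \frac{5596}{6169} - - \frac{66658517}{28840} = - \frac{5596}{6169} + \frac{66658517}{28840} = \frac{411055002733}{177913960}$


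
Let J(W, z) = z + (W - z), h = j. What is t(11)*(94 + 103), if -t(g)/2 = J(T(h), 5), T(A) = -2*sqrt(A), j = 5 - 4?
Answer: 788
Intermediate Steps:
j = 1
h = 1
J(W, z) = W
t(g) = 4 (t(g) = -(-4)*sqrt(1) = -(-4) = -2*(-2) = 4)
t(11)*(94 + 103) = 4*(94 + 103) = 4*197 = 788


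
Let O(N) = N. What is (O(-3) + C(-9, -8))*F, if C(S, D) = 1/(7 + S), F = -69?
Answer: 483/2 ≈ 241.50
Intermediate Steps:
(O(-3) + C(-9, -8))*F = (-3 + 1/(7 - 9))*(-69) = (-3 + 1/(-2))*(-69) = (-3 - 1/2)*(-69) = -7/2*(-69) = 483/2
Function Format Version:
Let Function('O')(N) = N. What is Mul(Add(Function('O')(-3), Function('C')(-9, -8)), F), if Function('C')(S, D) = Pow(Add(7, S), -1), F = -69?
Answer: Rational(483, 2) ≈ 241.50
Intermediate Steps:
Mul(Add(Function('O')(-3), Function('C')(-9, -8)), F) = Mul(Add(-3, Pow(Add(7, -9), -1)), -69) = Mul(Add(-3, Pow(-2, -1)), -69) = Mul(Add(-3, Rational(-1, 2)), -69) = Mul(Rational(-7, 2), -69) = Rational(483, 2)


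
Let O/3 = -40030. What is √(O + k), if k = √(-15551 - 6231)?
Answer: √(-120090 + I*√21782) ≈ 0.213 + 346.54*I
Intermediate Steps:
O = -120090 (O = 3*(-40030) = -120090)
k = I*√21782 (k = √(-21782) = I*√21782 ≈ 147.59*I)
√(O + k) = √(-120090 + I*√21782)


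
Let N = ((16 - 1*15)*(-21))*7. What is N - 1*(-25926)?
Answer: 25779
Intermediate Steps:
N = -147 (N = ((16 - 15)*(-21))*7 = (1*(-21))*7 = -21*7 = -147)
N - 1*(-25926) = -147 - 1*(-25926) = -147 + 25926 = 25779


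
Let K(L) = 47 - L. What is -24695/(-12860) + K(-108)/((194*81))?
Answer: 39005053/20208204 ≈ 1.9302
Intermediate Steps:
-24695/(-12860) + K(-108)/((194*81)) = -24695/(-12860) + (47 - 1*(-108))/((194*81)) = -24695*(-1/12860) + (47 + 108)/15714 = 4939/2572 + 155*(1/15714) = 4939/2572 + 155/15714 = 39005053/20208204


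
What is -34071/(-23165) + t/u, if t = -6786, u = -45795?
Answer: 2792649/1724945 ≈ 1.6190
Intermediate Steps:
-34071/(-23165) + t/u = -34071/(-23165) - 6786/(-45795) = -34071*(-1/23165) - 6786*(-1/45795) = 831/565 + 2262/15265 = 2792649/1724945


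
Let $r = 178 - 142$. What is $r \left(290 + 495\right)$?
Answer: $28260$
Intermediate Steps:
$r = 36$ ($r = 178 - 142 = 36$)
$r \left(290 + 495\right) = 36 \left(290 + 495\right) = 36 \cdot 785 = 28260$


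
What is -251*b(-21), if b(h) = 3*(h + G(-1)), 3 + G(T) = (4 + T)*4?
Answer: 9036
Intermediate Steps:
G(T) = 13 + 4*T (G(T) = -3 + (4 + T)*4 = -3 + (16 + 4*T) = 13 + 4*T)
b(h) = 27 + 3*h (b(h) = 3*(h + (13 + 4*(-1))) = 3*(h + (13 - 4)) = 3*(h + 9) = 3*(9 + h) = 27 + 3*h)
-251*b(-21) = -251*(27 + 3*(-21)) = -251*(27 - 63) = -251*(-36) = 9036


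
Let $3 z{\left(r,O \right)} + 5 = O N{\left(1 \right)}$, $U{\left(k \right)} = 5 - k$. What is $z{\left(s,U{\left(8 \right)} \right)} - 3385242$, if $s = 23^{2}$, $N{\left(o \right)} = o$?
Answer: $- \frac{10155734}{3} \approx -3.3852 \cdot 10^{6}$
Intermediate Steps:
$s = 529$
$z{\left(r,O \right)} = - \frac{5}{3} + \frac{O}{3}$ ($z{\left(r,O \right)} = - \frac{5}{3} + \frac{O 1}{3} = - \frac{5}{3} + \frac{O}{3}$)
$z{\left(s,U{\left(8 \right)} \right)} - 3385242 = \left(- \frac{5}{3} + \frac{5 - 8}{3}\right) - 3385242 = \left(- \frac{5}{3} + \frac{1}{3} \left(-3\right)\right) - 3385242 = \left(- \frac{5}{3} - 1\right) - 3385242 = - \frac{8}{3} - 3385242 = - \frac{10155734}{3}$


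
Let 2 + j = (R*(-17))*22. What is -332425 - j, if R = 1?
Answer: -332049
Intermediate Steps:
j = -376 (j = -2 + (1*(-17))*22 = -2 - 17*22 = -2 - 374 = -376)
-332425 - j = -332425 - 1*(-376) = -332425 + 376 = -332049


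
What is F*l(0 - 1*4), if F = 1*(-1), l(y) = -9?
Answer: 9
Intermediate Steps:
F = -1
F*l(0 - 1*4) = -1*(-9) = 9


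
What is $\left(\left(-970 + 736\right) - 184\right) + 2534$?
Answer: $2116$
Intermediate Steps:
$\left(\left(-970 + 736\right) - 184\right) + 2534 = \left(-234 - 184\right) + 2534 = -418 + 2534 = 2116$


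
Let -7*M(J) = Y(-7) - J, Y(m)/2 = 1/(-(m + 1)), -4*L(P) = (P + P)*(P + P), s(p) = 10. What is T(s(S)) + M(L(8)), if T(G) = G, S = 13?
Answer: 17/21 ≈ 0.80952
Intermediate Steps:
L(P) = -P**2 (L(P) = -(P + P)*(P + P)/4 = -2*P*2*P/4 = -P**2)
Y(m) = 2/(-1 - m) (Y(m) = 2/((-(m + 1))) = 2/((-(1 + m))) = 2/(-1 - m))
M(J) = -1/21 + J/7 (M(J) = -(-2/(1 - 7) - J)/7 = -(-2/(-6) - J)/7 = -(-2*(-1/6) - J)/7 = -(1/3 - J)/7 = -1/21 + J/7)
T(s(S)) + M(L(8)) = 10 + (-1/21 + (-1*8**2)/7) = 10 + (-1/21 + (-1*64)/7) = 10 + (-1/21 + (1/7)*(-64)) = 10 + (-1/21 - 64/7) = 10 - 193/21 = 17/21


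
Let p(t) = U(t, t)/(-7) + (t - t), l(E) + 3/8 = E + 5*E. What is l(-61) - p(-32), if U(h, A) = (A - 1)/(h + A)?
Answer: -164103/448 ≈ -366.30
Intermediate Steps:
U(h, A) = (-1 + A)/(A + h)
l(E) = -3/8 + 6*E (l(E) = -3/8 + (E + 5*E) = -3/8 + 6*E)
p(t) = -(-1 + t)/(14*t) (p(t) = ((-1 + t)/(t + t))/(-7) + (t - t) = ((-1 + t)/((2*t)))*(-1/7) + 0 = ((1/(2*t))*(-1 + t))*(-1/7) + 0 = ((-1 + t)/(2*t))*(-1/7) + 0 = -(-1 + t)/(14*t) + 0 = -(-1 + t)/(14*t))
l(-61) - p(-32) = (-3/8 + 6*(-61)) - (1 - 1*(-32))/(14*(-32)) = (-3/8 - 366) - (-1)*(1 + 32)/(14*32) = -2931/8 - (-1)*33/(14*32) = -2931/8 - 1*(-33/448) = -2931/8 + 33/448 = -164103/448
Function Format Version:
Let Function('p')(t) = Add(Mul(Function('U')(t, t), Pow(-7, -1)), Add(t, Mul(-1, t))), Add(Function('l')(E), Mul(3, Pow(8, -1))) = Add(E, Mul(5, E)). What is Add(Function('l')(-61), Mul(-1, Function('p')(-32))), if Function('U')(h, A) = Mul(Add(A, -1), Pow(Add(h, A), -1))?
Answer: Rational(-164103, 448) ≈ -366.30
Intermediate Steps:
Function('U')(h, A) = Mul(Pow(Add(A, h), -1), Add(-1, A)) (Function('U')(h, A) = Mul(Add(-1, A), Pow(Add(A, h), -1)) = Mul(Pow(Add(A, h), -1), Add(-1, A)))
Function('l')(E) = Add(Rational(-3, 8), Mul(6, E)) (Function('l')(E) = Add(Rational(-3, 8), Add(E, Mul(5, E))) = Add(Rational(-3, 8), Mul(6, E)))
Function('p')(t) = Mul(Rational(-1, 14), Pow(t, -1), Add(-1, t)) (Function('p')(t) = Add(Mul(Mul(Pow(Add(t, t), -1), Add(-1, t)), Pow(-7, -1)), Add(t, Mul(-1, t))) = Add(Mul(Mul(Pow(Mul(2, t), -1), Add(-1, t)), Rational(-1, 7)), 0) = Add(Mul(Mul(Mul(Rational(1, 2), Pow(t, -1)), Add(-1, t)), Rational(-1, 7)), 0) = Add(Mul(Mul(Rational(1, 2), Pow(t, -1), Add(-1, t)), Rational(-1, 7)), 0) = Add(Mul(Rational(-1, 14), Pow(t, -1), Add(-1, t)), 0) = Mul(Rational(-1, 14), Pow(t, -1), Add(-1, t)))
Add(Function('l')(-61), Mul(-1, Function('p')(-32))) = Add(Add(Rational(-3, 8), Mul(6, -61)), Mul(-1, Mul(Rational(1, 14), Pow(-32, -1), Add(1, Mul(-1, -32))))) = Add(Add(Rational(-3, 8), -366), Mul(-1, Mul(Rational(1, 14), Rational(-1, 32), Add(1, 32)))) = Add(Rational(-2931, 8), Mul(-1, Mul(Rational(1, 14), Rational(-1, 32), 33))) = Add(Rational(-2931, 8), Mul(-1, Rational(-33, 448))) = Add(Rational(-2931, 8), Rational(33, 448)) = Rational(-164103, 448)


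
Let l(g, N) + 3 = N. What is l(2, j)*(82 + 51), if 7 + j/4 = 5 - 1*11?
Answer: -7315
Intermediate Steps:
j = -52 (j = -28 + 4*(5 - 1*11) = -28 + 4*(5 - 11) = -28 + 4*(-6) = -28 - 24 = -52)
l(g, N) = -3 + N
l(2, j)*(82 + 51) = (-3 - 52)*(82 + 51) = -55*133 = -7315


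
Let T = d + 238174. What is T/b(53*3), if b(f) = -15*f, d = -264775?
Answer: 8867/795 ≈ 11.153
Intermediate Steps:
T = -26601 (T = -264775 + 238174 = -26601)
T/b(53*3) = -26601/((-795*3)) = -26601/((-15*159)) = -26601/(-2385) = -26601*(-1/2385) = 8867/795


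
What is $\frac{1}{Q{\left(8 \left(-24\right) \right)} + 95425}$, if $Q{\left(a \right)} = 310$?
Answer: $\frac{1}{95735} \approx 1.0445 \cdot 10^{-5}$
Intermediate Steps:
$\frac{1}{Q{\left(8 \left(-24\right) \right)} + 95425} = \frac{1}{310 + 95425} = \frac{1}{95735}$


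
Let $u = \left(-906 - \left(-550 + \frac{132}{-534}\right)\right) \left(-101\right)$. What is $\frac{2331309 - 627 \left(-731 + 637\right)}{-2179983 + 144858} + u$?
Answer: $\frac{723092907863}{20125125} \approx 35930.0$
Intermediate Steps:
$u = \frac{3197862}{89}$ ($u = \left(-906 + \left(\left(-132\right) \left(- \frac{1}{534}\right) + 550\right)\right) \left(-101\right) = \left(-906 + \left(\frac{22}{89} + 550\right)\right) \left(-101\right) = \left(-906 + \frac{48972}{89}\right) \left(-101\right) = \left(- \frac{31662}{89}\right) \left(-101\right) = \frac{3197862}{89} \approx 35931.0$)
$\frac{2331309 - 627 \left(-731 + 637\right)}{-2179983 + 144858} + u = \frac{2331309 - 627 \left(-731 + 637\right)}{-2179983 + 144858} + \frac{3197862}{89} = \frac{2331309 - -58938}{-2035125} + \frac{3197862}{89} = \left(2331309 + 58938\right) \left(- \frac{1}{2035125}\right) + \frac{3197862}{89} = 2390247 \left(- \frac{1}{2035125}\right) + \frac{3197862}{89} = - \frac{265583}{226125} + \frac{3197862}{89} = \frac{723092907863}{20125125}$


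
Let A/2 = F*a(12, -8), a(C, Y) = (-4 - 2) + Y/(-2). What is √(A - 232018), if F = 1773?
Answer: I*√239110 ≈ 488.99*I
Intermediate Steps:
a(C, Y) = -6 - Y/2 (a(C, Y) = -6 + Y*(-½) = -6 - Y/2)
A = -7092 (A = 2*(1773*(-6 - ½*(-8))) = 2*(1773*(-6 + 4)) = 2*(1773*(-2)) = 2*(-3546) = -7092)
√(A - 232018) = √(-7092 - 232018) = √(-239110) = I*√239110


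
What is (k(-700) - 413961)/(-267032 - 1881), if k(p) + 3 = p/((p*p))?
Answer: 289774801/188239100 ≈ 1.5394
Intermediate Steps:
k(p) = -3 + 1/p (k(p) = -3 + p/((p*p)) = -3 + p/(p²) = -3 + p/p² = -3 + 1/p)
(k(-700) - 413961)/(-267032 - 1881) = ((-3 + 1/(-700)) - 413961)/(-267032 - 1881) = ((-3 - 1/700) - 413961)/(-268913) = (-2101/700 - 413961)*(-1/268913) = -289774801/700*(-1/268913) = 289774801/188239100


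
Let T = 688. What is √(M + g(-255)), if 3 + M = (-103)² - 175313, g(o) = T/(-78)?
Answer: I*√250532763/39 ≈ 405.85*I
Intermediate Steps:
g(o) = -344/39 (g(o) = 688/(-78) = 688*(-1/78) = -344/39)
M = -164707 (M = -3 + ((-103)² - 175313) = -3 + (10609 - 175313) = -3 - 164704 = -164707)
√(M + g(-255)) = √(-164707 - 344/39) = √(-6423917/39) = I*√250532763/39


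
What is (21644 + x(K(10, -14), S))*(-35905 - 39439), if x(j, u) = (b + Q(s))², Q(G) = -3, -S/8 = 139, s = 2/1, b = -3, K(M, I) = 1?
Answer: -1633457920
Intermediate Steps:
s = 2 (s = 2*1 = 2)
S = -1112 (S = -8*139 = -1112)
x(j, u) = 36 (x(j, u) = (-3 - 3)² = (-6)² = 36)
(21644 + x(K(10, -14), S))*(-35905 - 39439) = (21644 + 36)*(-35905 - 39439) = 21680*(-75344) = -1633457920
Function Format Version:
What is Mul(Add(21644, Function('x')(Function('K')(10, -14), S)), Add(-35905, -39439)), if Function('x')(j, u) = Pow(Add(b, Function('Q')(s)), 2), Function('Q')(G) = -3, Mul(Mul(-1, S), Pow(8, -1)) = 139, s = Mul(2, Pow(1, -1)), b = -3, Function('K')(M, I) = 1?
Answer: -1633457920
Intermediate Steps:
s = 2 (s = Mul(2, 1) = 2)
S = -1112 (S = Mul(-8, 139) = -1112)
Function('x')(j, u) = 36 (Function('x')(j, u) = Pow(Add(-3, -3), 2) = Pow(-6, 2) = 36)
Mul(Add(21644, Function('x')(Function('K')(10, -14), S)), Add(-35905, -39439)) = Mul(Add(21644, 36), Add(-35905, -39439)) = Mul(21680, -75344) = -1633457920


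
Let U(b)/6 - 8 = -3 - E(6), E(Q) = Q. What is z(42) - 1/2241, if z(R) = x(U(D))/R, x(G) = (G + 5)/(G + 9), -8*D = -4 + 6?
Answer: -263/31374 ≈ -0.0083827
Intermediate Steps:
D = -1/4 (D = -(-4 + 6)/8 = -1/8*2 = -1/4 ≈ -0.25000)
U(b) = -6 (U(b) = 48 + 6*(-3 - 1*6) = 48 + 6*(-3 - 6) = 48 + 6*(-9) = 48 - 54 = -6)
x(G) = (5 + G)/(9 + G)
z(R) = -1/(3*R) (z(R) = ((5 - 6)/(9 - 6))/R = (-1/3)/R = ((1/3)*(-1))/R = -1/(3*R))
z(42) - 1/2241 = -1/3/42 - 1/2241 = -1/3*1/42 - 1*1/2241 = -1/126 - 1/2241 = -263/31374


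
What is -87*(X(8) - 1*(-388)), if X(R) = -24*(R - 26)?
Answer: -71340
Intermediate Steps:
X(R) = 624 - 24*R (X(R) = -24*(-26 + R) = 624 - 24*R)
-87*(X(8) - 1*(-388)) = -87*((624 - 24*8) - 1*(-388)) = -87*((624 - 192) + 388) = -87*(432 + 388) = -87*820 = -71340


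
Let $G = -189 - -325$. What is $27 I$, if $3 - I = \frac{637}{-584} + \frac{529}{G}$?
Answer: $\frac{13473}{2482} \approx 5.4283$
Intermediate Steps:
$G = 136$ ($G = -189 + 325 = 136$)
$I = \frac{499}{2482}$ ($I = 3 - \left(\frac{637}{-584} + \frac{529}{136}\right) = 3 - \left(637 \left(- \frac{1}{584}\right) + 529 \cdot \frac{1}{136}\right) = 3 - \left(- \frac{637}{584} + \frac{529}{136}\right) = 3 - \frac{6947}{2482} = \frac{499}{2482} \approx 0.20105$)
$27 I = 27 \cdot \frac{499}{2482} = \frac{13473}{2482}$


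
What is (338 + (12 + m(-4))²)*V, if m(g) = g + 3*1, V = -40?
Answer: -18360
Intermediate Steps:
m(g) = 3 + g (m(g) = g + 3 = 3 + g)
(338 + (12 + m(-4))²)*V = (338 + (12 + (3 - 4))²)*(-40) = (338 + (12 - 1)²)*(-40) = (338 + 11²)*(-40) = (338 + 121)*(-40) = 459*(-40) = -18360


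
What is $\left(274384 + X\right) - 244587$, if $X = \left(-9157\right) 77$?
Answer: $-675292$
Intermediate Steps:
$X = -705089$
$\left(274384 + X\right) - 244587 = \left(274384 - 705089\right) - 244587 = -430705 - 244587 = -675292$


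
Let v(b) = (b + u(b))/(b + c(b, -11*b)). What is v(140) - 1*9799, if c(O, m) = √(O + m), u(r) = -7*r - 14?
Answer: (-48995*√14 + 686357*I)/(5*(√14 - 14*I)) ≈ -9804.7 + 1.5216*I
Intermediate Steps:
u(r) = -14 - 7*r
v(b) = (-14 - 6*b)/(b + √10*√(-b)) (v(b) = (b + (-14 - 7*b))/(b + √(b - 11*b)) = (-14 - 6*b)/(b + √(-10*b)) = (-14 - 6*b)/(b + √10*√(-b)))
v(140) - 1*9799 = 2*(-7 - 3*140)/(140 + √10*√(-1*140)) - 1*9799 = 2*(-7 - 420)/(140 + √10*√(-140)) - 9799 = 2*(-427)/(140 + √10*(2*I*√35)) - 9799 = 2*(-427)/(140 + 10*I*√14) - 9799 = -854/(140 + 10*I*√14) - 9799 = -9799 - 854/(140 + 10*I*√14)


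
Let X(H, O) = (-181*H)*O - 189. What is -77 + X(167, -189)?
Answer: 5712637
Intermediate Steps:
X(H, O) = -189 - 181*H*O (X(H, O) = -181*H*O - 189 = -189 - 181*H*O)
-77 + X(167, -189) = -77 + (-189 - 181*167*(-189)) = -77 + (-189 + 5712903) = -77 + 5712714 = 5712637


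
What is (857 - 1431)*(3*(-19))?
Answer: 32718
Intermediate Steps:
(857 - 1431)*(3*(-19)) = -574*(-57) = 32718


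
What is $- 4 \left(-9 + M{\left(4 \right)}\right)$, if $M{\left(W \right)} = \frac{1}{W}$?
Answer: $35$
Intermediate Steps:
$- 4 \left(-9 + M{\left(4 \right)}\right) = - 4 \left(-9 + \frac{1}{4}\right) = \left(-4\right) \left(- \frac{35}{4}\right) = 35$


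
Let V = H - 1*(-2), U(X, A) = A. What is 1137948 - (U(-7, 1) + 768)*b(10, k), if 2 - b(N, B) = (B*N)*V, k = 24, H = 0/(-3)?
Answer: 1505530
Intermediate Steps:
H = 0 (H = 0*(-⅓) = 0)
V = 2 (V = 0 - 1*(-2) = 0 + 2 = 2)
b(N, B) = 2 - 2*B*N (b(N, B) = 2 - B*N*2 = 2 - 2*B*N)
1137948 - (U(-7, 1) + 768)*b(10, k) = 1137948 - (1 + 768)*(2 - 2*24*10) = 1137948 - 769*(2 - 480) = 1137948 - 769*(-478) = 1137948 - 1*(-367582) = 1137948 + 367582 = 1505530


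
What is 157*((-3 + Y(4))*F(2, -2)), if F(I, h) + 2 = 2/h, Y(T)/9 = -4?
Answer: 18369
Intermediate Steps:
Y(T) = -36 (Y(T) = 9*(-4) = -36)
F(I, h) = -2 + 2/h
157*((-3 + Y(4))*F(2, -2)) = 157*((-3 - 36)*(-2 + 2/(-2))) = 157*(-39*(-2 + 2*(-½))) = 157*(-39*(-2 - 1)) = 157*(-39*(-3)) = 157*117 = 18369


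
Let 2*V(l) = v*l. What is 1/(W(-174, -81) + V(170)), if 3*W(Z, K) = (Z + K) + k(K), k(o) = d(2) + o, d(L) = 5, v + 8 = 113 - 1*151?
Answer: -3/12061 ≈ -0.00024874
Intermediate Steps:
v = -46 (v = -8 + (113 - 1*151) = -8 + (113 - 151) = -8 - 38 = -46)
k(o) = 5 + o
V(l) = -23*l (V(l) = (-46*l)/2 = -23*l)
W(Z, K) = 5/3 + Z/3 + 2*K/3 (W(Z, K) = ((Z + K) + (5 + K))/3 = ((K + Z) + (5 + K))/3 = (5 + Z + 2*K)/3 = 5/3 + Z/3 + 2*K/3)
1/(W(-174, -81) + V(170)) = 1/((5/3 + (⅓)*(-174) + (⅔)*(-81)) - 23*170) = 1/((5/3 - 58 - 54) - 3910) = 1/(-331/3 - 3910) = 1/(-12061/3) = -3/12061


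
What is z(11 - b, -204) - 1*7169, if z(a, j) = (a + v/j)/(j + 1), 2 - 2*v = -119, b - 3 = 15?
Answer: -593762279/82824 ≈ -7169.0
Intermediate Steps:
b = 18 (b = 3 + 15 = 18)
v = 121/2 (v = 1 - ½*(-119) = 1 + 119/2 = 121/2 ≈ 60.500)
z(a, j) = (a + 121/(2*j))/(1 + j) (z(a, j) = (a + 121/(2*j))/(j + 1) = (a + 121/(2*j))/(1 + j))
z(11 - b, -204) - 1*7169 = (121/2 + (11 - 1*18)*(-204))/((-204)*(1 - 204)) - 1*7169 = -1/204*(121/2 + (11 - 18)*(-204))/(-203) - 7169 = -1/204*(-1/203)*(121/2 - 7*(-204)) - 7169 = -1/204*(-1/203)*(121/2 + 1428) - 7169 = -1/204*(-1/203)*2977/2 - 7169 = 2977/82824 - 7169 = -593762279/82824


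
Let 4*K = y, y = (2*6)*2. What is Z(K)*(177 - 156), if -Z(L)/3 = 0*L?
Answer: 0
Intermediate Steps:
y = 24 (y = 12*2 = 24)
K = 6 (K = (¼)*24 = 6)
Z(L) = 0 (Z(L) = -0*L = -3*0 = 0)
Z(K)*(177 - 156) = 0*(177 - 156) = 0*21 = 0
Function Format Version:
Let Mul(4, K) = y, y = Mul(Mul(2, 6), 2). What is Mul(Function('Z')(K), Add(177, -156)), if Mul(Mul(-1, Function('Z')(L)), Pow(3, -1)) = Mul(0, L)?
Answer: 0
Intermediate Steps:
y = 24 (y = Mul(12, 2) = 24)
K = 6 (K = Mul(Rational(1, 4), 24) = 6)
Function('Z')(L) = 0 (Function('Z')(L) = Mul(-3, Mul(0, L)) = Mul(-3, 0) = 0)
Mul(Function('Z')(K), Add(177, -156)) = Mul(0, Add(177, -156)) = Mul(0, 21) = 0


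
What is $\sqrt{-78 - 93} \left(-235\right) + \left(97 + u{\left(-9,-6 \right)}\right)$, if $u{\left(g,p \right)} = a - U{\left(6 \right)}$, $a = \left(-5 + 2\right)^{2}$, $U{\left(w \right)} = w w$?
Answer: $70 - 705 i \sqrt{19} \approx 70.0 - 3073.0 i$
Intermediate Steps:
$U{\left(w \right)} = w^{2}$
$a = 9$ ($a = \left(-3\right)^{2} = 9$)
$u{\left(g,p \right)} = -27$ ($u{\left(g,p \right)} = 9 - 6^{2} = 9 - 36 = -27$)
$\sqrt{-78 - 93} \left(-235\right) + \left(97 + u{\left(-9,-6 \right)}\right) = \sqrt{-78 - 93} \left(-235\right) + \left(97 - 27\right) = \sqrt{-171} \left(-235\right) + 70 = 3 i \sqrt{19} \left(-235\right) + 70 = - 705 i \sqrt{19} + 70 = 70 - 705 i \sqrt{19}$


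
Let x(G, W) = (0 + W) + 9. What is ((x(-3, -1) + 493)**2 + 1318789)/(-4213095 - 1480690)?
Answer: -313958/1138757 ≈ -0.27570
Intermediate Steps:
x(G, W) = 9 + W (x(G, W) = W + 9 = 9 + W)
((x(-3, -1) + 493)**2 + 1318789)/(-4213095 - 1480690) = (((9 - 1) + 493)**2 + 1318789)/(-4213095 - 1480690) = ((8 + 493)**2 + 1318789)/(-5693785) = (501**2 + 1318789)*(-1/5693785) = (251001 + 1318789)*(-1/5693785) = 1569790*(-1/5693785) = -313958/1138757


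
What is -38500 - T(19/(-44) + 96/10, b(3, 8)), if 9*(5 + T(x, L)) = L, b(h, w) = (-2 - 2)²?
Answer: -346471/9 ≈ -38497.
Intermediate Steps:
b(h, w) = 16 (b(h, w) = (-4)² = 16)
T(x, L) = -5 + L/9
-38500 - T(19/(-44) + 96/10, b(3, 8)) = -38500 - (-5 + (⅑)*16) = -38500 - (-5 + 16/9) = -38500 - 1*(-29/9) = -38500 + 29/9 = -346471/9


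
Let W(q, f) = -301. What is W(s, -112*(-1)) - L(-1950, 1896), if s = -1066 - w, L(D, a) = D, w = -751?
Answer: 1649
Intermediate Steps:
s = -315 (s = -1066 - 1*(-751) = -1066 + 751 = -315)
W(s, -112*(-1)) - L(-1950, 1896) = -301 - 1*(-1950) = -301 + 1950 = 1649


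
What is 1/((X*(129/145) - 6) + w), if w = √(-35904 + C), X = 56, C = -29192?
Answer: 460665/704508358 - 21025*I*√16274/704508358 ≈ 0.00065388 - 0.0038071*I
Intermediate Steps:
w = 2*I*√16274 (w = √(-35904 - 29192) = √(-65096) = 2*I*√16274 ≈ 255.14*I)
1/((X*(129/145) - 6) + w) = 1/((56*(129/145) - 6) + 2*I*√16274) = 1/((7224/145 - 6) + 2*I*√16274) = 1/(6354/145 + 2*I*√16274)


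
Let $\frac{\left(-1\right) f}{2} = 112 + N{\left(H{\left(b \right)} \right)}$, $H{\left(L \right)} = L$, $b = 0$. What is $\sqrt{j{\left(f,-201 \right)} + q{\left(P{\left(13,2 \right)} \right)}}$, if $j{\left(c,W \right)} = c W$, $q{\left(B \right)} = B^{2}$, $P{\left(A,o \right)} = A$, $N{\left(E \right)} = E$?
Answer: $\sqrt{45193} \approx 212.59$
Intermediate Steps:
$f = -224$ ($f = - 2 \left(112 + 0\right) = \left(-2\right) 112 = -224$)
$j{\left(c,W \right)} = W c$
$\sqrt{j{\left(f,-201 \right)} + q{\left(P{\left(13,2 \right)} \right)}} = \sqrt{\left(-201\right) \left(-224\right) + 13^{2}} = \sqrt{45024 + 169} = \sqrt{45193}$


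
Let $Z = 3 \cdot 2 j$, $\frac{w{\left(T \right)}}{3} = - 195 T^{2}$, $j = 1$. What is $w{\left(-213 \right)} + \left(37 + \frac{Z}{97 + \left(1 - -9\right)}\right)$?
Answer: $- \frac{2839868590}{107} \approx -2.6541 \cdot 10^{7}$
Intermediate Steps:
$w{\left(T \right)} = - 585 T^{2}$ ($w{\left(T \right)} = 3 \left(- 195 T^{2}\right) = - 585 T^{2}$)
$Z = 6$ ($Z = 3 \cdot 2 \cdot 1 = 6 \cdot 1 = 6$)
$w{\left(-213 \right)} + \left(37 + \frac{Z}{97 + \left(1 - -9\right)}\right) = - 585 \left(-213\right)^{2} + \left(37 + \frac{6}{97 + \left(1 - -9\right)}\right) = \left(-585\right) 45369 + \left(37 + \frac{6}{97 + \left(1 + 9\right)}\right) = -26540865 + \left(37 + \frac{6}{97 + 10}\right) = -26540865 + \left(37 + \frac{6}{107}\right) = -26540865 + \frac{3965}{107} = - \frac{2839868590}{107}$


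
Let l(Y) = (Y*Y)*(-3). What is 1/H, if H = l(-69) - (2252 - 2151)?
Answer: -1/14384 ≈ -6.9522e-5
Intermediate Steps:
l(Y) = -3*Y**2 (l(Y) = Y**2*(-3) = -3*Y**2)
H = -14384 (H = -3*(-69)**2 - (2252 - 2151) = -3*4761 - 1*101 = -14283 - 101 = -14384)
1/H = 1/(-14384) = -1/14384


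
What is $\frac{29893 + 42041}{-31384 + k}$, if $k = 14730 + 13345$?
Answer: $- \frac{23978}{1103} \approx -21.739$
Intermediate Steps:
$k = 28075$
$\frac{29893 + 42041}{-31384 + k} = \frac{29893 + 42041}{-31384 + 28075} = \frac{71934}{-3309} = 71934 \left(- \frac{1}{3309}\right) = - \frac{23978}{1103}$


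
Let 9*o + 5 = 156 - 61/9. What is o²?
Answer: 1684804/6561 ≈ 256.79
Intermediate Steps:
o = 1298/81 (o = -5/9 + (156 - 61/9)/9 = -5/9 + (⅑)*(1343/9) = -5/9 + 1343/81 = 1298/81 ≈ 16.025)
o² = (1298/81)² = 1684804/6561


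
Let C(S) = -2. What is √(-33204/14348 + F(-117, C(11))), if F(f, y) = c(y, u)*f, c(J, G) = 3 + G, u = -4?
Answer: √1475612886/3587 ≈ 10.709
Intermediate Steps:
F(f, y) = -f (F(f, y) = (3 - 4)*f = -f)
√(-33204/14348 + F(-117, C(11))) = √(-33204/14348 - 1*(-117)) = √(-33204*1/14348 + 117) = √(-8301/3587 + 117) = √(411378/3587) = √1475612886/3587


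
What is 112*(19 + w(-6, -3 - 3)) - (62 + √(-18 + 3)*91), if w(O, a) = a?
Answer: 1394 - 91*I*√15 ≈ 1394.0 - 352.44*I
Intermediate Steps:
112*(19 + w(-6, -3 - 3)) - (62 + √(-18 + 3)*91) = 112*(19 + (-3 - 3)) - (62 + √(-18 + 3)*91) = 112*(19 - 6) - (62 + √(-15)*91) = 112*13 - (62 + (I*√15)*91) = 1456 - (62 + 91*I*√15) = 1456 + (-62 - 91*I*√15) = 1394 - 91*I*√15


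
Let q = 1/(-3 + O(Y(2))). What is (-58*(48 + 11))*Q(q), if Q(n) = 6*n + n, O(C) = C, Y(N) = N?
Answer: 23954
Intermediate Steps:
q = -1 (q = 1/(-3 + 2) = 1/(-1) = -1)
Q(n) = 7*n
(-58*(48 + 11))*Q(q) = (-58*(48 + 11))*(7*(-1)) = -58*59*(-7) = -3422*(-7) = 23954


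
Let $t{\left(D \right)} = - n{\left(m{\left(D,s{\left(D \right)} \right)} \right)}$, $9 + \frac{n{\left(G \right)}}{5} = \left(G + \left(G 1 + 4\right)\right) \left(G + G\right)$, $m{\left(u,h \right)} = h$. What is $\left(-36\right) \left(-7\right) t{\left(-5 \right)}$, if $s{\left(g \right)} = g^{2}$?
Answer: $-3390660$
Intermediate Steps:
$n{\left(G \right)} = -45 + 10 G \left(4 + 2 G\right)$ ($n{\left(G \right)} = -45 + 5 \left(G + \left(G 1 + 4\right)\right) \left(G + G\right) = -45 + 5 \left(G + \left(G + 4\right)\right) 2 G = -45 + 5 \left(G + \left(4 + G\right)\right) 2 G = -45 + 5 \left(4 + 2 G\right) 2 G = -45 + 5 \cdot 2 G \left(4 + 2 G\right) = -45 + 10 G \left(4 + 2 G\right)$)
$t{\left(D \right)} = 45 - 40 D^{2} - 20 D^{4}$ ($t{\left(D \right)} = - (-45 + 20 \left(D^{2}\right)^{2} + 40 D^{2}) = - (-45 + 20 D^{4} + 40 D^{2}) = 45 - 40 D^{2} - 20 D^{4}$)
$\left(-36\right) \left(-7\right) t{\left(-5 \right)} = \left(-36\right) \left(-7\right) \left(45 - 40 \left(-5\right)^{2} - 20 \left(-5\right)^{4}\right) = 252 \left(45 - 1000 - 12500\right) = 252 \left(-13455\right) = -3390660$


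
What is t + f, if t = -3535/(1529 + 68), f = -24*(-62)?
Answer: 2372801/1597 ≈ 1485.8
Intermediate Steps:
f = 1488
t = -3535/1597 ≈ -2.2135
t + f = -3535/1597 + 1488 = 2372801/1597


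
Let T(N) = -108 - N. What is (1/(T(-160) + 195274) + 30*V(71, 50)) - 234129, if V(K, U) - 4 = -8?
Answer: -45754920173/195326 ≈ -2.3425e+5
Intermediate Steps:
V(K, U) = -4 (V(K, U) = 4 - 8 = -4)
(1/(T(-160) + 195274) + 30*V(71, 50)) - 234129 = (1/((-108 - 1*(-160)) + 195274) + 30*(-4)) - 234129 = (1/((-108 + 160) + 195274) - 120) - 234129 = (1/(52 + 195274) - 120) - 234129 = (1/195326 - 120) - 234129 = -23439119/195326 - 234129 = -45754920173/195326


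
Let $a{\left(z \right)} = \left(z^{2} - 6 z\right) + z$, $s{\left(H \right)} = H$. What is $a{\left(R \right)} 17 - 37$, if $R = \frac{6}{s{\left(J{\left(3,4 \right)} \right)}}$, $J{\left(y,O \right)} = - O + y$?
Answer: $1085$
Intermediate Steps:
$J{\left(y,O \right)} = y - O$
$R = -6$ ($R = \frac{6}{3 - 4} = \frac{6}{-1} = 6 \left(-1\right) = -6$)
$a{\left(z \right)} = z^{2} - 5 z$
$a{\left(R \right)} 17 - 37 = - 6 \left(-5 - 6\right) 17 - 37 = \left(-6\right) \left(-11\right) 17 - 37 = 66 \cdot 17 - 37 = 1122 - 37 = 1085$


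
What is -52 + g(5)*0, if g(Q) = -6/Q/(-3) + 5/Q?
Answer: -52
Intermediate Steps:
g(Q) = 7/Q (g(Q) = -6/Q*(-1/3) + 5/Q = 2/Q + 5/Q = 7/Q)
-52 + g(5)*0 = -52 + (7/5)*0 = -52 + 0 = -52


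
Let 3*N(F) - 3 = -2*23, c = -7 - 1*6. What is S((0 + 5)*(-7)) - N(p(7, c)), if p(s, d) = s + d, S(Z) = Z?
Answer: -62/3 ≈ -20.667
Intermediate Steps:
c = -13 (c = -7 - 6 = -13)
p(s, d) = d + s
N(F) = -43/3 (N(F) = 1 + (-2*23)/3 = 1 + (1/3)*(-46) = 1 - 46/3 = -43/3)
S((0 + 5)*(-7)) - N(p(7, c)) = (0 + 5)*(-7) - 1*(-43/3) = 5*(-7) + 43/3 = -35 + 43/3 = -62/3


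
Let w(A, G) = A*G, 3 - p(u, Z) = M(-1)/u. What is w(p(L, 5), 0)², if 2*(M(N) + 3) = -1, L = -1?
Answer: 0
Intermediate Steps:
M(N) = -7/2 (M(N) = -3 + (½)*(-1) = -3 - ½ = -7/2)
p(u, Z) = 3 + 7/(2*u) (p(u, Z) = 3 - (-7)/(2*u) = 3 + 7/(2*u))
w(p(L, 5), 0)² = ((3 + (7/2)/(-1))*0)² = ((3 + (7/2)*(-1))*0)² = ((3 - 7/2)*0)² = (-½*0)² = 0² = 0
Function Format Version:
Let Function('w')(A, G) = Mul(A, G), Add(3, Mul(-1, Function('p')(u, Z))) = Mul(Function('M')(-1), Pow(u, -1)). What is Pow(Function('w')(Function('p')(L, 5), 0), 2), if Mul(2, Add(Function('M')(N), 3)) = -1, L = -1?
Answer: 0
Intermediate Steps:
Function('M')(N) = Rational(-7, 2) (Function('M')(N) = Add(-3, Mul(Rational(1, 2), -1)) = Add(-3, Rational(-1, 2)) = Rational(-7, 2))
Function('p')(u, Z) = Add(3, Mul(Rational(7, 2), Pow(u, -1))) (Function('p')(u, Z) = Add(3, Mul(-1, Mul(Rational(-7, 2), Pow(u, -1)))) = Add(3, Mul(Rational(7, 2), Pow(u, -1))))
Pow(Function('w')(Function('p')(L, 5), 0), 2) = Pow(Mul(Add(3, Mul(Rational(7, 2), Pow(-1, -1))), 0), 2) = Pow(Mul(Add(3, Mul(Rational(7, 2), -1)), 0), 2) = Pow(Mul(Add(3, Rational(-7, 2)), 0), 2) = Pow(Mul(Rational(-1, 2), 0), 2) = Pow(0, 2) = 0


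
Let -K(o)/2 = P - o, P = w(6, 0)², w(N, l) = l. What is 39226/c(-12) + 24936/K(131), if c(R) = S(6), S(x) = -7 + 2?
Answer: -5076266/655 ≈ -7750.0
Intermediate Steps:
P = 0 (P = 0² = 0)
K(o) = 2*o (K(o) = -2*(0 - o) = -(-2)*o = 2*o)
S(x) = -5
c(R) = -5
39226/c(-12) + 24936/K(131) = 39226/(-5) + 24936/((2*131)) = 39226*(-⅕) + 24936/262 = -39226/5 + 24936*(1/262) = -39226/5 + 12468/131 = -5076266/655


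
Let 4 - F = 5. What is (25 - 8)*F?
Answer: -17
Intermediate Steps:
F = -1 (F = 4 - 1*5 = 4 - 5 = -1)
(25 - 8)*F = (25 - 8)*(-1) = 17*(-1) = -17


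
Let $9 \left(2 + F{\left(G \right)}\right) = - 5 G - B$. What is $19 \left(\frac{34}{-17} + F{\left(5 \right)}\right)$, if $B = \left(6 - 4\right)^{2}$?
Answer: $- \frac{1235}{9} \approx -137.22$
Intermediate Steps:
$B = 4$ ($B = 2^{2} = 4$)
$F{\left(G \right)} = - \frac{22}{9} - \frac{5 G}{9}$ ($F{\left(G \right)} = -2 + \frac{- 5 G - 4}{9} = -2 + \frac{-4 - 5 G}{9} = -2 - \left(\frac{4}{9} + \frac{5 G}{9}\right) = - \frac{22}{9} - \frac{5 G}{9}$)
$19 \left(\frac{34}{-17} + F{\left(5 \right)}\right) = 19 \left(\frac{34}{-17} - \frac{47}{9}\right) = 19 \left(34 \left(- \frac{1}{17}\right) - \frac{47}{9}\right) = 19 \left(-2 - \frac{47}{9}\right) = 19 \left(- \frac{65}{9}\right) = - \frac{1235}{9}$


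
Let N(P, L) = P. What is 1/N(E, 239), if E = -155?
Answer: -1/155 ≈ -0.0064516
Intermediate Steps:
1/N(E, 239) = 1/(-155) = -1/155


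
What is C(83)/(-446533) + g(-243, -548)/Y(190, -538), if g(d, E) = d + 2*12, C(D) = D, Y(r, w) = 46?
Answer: -97794545/20540518 ≈ -4.7611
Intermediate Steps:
g(d, E) = 24 + d (g(d, E) = d + 24 = 24 + d)
C(83)/(-446533) + g(-243, -548)/Y(190, -538) = 83/(-446533) + (24 - 243)/46 = 83*(-1/446533) - 219*1/46 = -83/446533 - 219/46 = -97794545/20540518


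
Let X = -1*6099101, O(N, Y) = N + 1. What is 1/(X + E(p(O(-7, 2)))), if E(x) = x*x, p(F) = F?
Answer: -1/6099065 ≈ -1.6396e-7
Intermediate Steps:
O(N, Y) = 1 + N
E(x) = x**2
X = -6099101
1/(X + E(p(O(-7, 2)))) = 1/(-6099101 + (1 - 7)**2) = 1/(-6099101 + (-6)**2) = 1/(-6099101 + 36) = 1/(-6099065) = -1/6099065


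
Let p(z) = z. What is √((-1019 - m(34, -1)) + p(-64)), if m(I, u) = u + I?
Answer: 6*I*√31 ≈ 33.407*I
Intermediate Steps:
m(I, u) = I + u
√((-1019 - m(34, -1)) + p(-64)) = √((-1019 - (34 - 1)) - 64) = √((-1019 - 1*33) - 64) = √((-1019 - 33) - 64) = √(-1052 - 64) = √(-1116) = 6*I*√31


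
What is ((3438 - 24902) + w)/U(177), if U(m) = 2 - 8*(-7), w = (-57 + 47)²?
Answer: -10682/29 ≈ -368.34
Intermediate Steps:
w = 100 (w = (-10)² = 100)
U(m) = 58 (U(m) = 2 + 56 = 58)
((3438 - 24902) + w)/U(177) = ((3438 - 24902) + 100)/58 = (-21464 + 100)*(1/58) = -21364*1/58 = -10682/29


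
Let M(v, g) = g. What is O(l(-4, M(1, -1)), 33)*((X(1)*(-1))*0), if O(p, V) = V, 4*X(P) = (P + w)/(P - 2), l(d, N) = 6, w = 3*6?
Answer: 0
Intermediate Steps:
w = 18
X(P) = (18 + P)/(4*(-2 + P)) (X(P) = ((P + 18)/(P - 2))/4 = ((18 + P)/(-2 + P))/4 = (18 + P)/(4*(-2 + P)))
O(l(-4, M(1, -1)), 33)*((X(1)*(-1))*0) = 33*((((18 + 1)/(4*(-2 + 1)))*(-1))*0) = 33*((((1/4)*19/(-1))*(-1))*0) = 33*((((1/4)*(-1)*19)*(-1))*0) = 33*(-19/4*(-1)*0) = 33*((19/4)*0) = 33*0 = 0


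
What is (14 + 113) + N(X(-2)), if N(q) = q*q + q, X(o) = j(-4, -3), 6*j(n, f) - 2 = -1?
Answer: 4579/36 ≈ 127.19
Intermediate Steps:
j(n, f) = 1/6 (j(n, f) = 1/3 + (1/6)*(-1) = 1/3 - 1/6 = 1/6)
X(o) = 1/6
N(q) = q + q**2 (N(q) = q**2 + q = q + q**2)
(14 + 113) + N(X(-2)) = (14 + 113) + (1 + 1/6)/6 = 127 + (1/6)*(7/6) = 127 + 7/36 = 4579/36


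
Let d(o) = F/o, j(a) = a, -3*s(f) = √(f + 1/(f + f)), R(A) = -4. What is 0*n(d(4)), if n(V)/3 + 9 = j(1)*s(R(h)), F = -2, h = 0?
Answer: 0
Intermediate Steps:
s(f) = -√(f + 1/(2*f))/3 (s(f) = -√(f + 1/(f + f))/3 = -√(f + 1/(2*f))/3)
d(o) = -2/o
n(V) = -27 - I*√66/4 (n(V) = -27 + 3*(1*(-√(2/(-4) + 4*(-4))/6)) = -27 + 3*(1*(-√(2*(-¼) - 16)/6)) = -27 + 3*(1*(-√(-½ - 16)/6)) = -27 + 3*(1*(-I*√66/12)) = -27 + 3*(-I*√66/12) = -27 - I*√66/4)
0*n(d(4)) = 0*(-27 - I*√66/4) = 0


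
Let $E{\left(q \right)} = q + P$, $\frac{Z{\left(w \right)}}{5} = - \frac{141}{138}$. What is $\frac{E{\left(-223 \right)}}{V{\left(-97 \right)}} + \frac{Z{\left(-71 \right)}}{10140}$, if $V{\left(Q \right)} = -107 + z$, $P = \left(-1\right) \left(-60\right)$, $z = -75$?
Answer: $\frac{584515}{653016} \approx 0.8951$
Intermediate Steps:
$Z{\left(w \right)} = - \frac{235}{46}$ ($Z{\left(w \right)} = 5 \left(- \frac{141}{138}\right) = 5 \left(\left(-141\right) \frac{1}{138}\right) = 5 \left(- \frac{47}{46}\right) = - \frac{235}{46}$)
$P = 60$
$V{\left(Q \right)} = -182$ ($V{\left(Q \right)} = -107 - 75 = -182$)
$E{\left(q \right)} = 60 + q$ ($E{\left(q \right)} = q + 60 = 60 + q$)
$\frac{E{\left(-223 \right)}}{V{\left(-97 \right)}} + \frac{Z{\left(-71 \right)}}{10140} = \frac{60 - 223}{-182} - \frac{235}{46 \cdot 10140} = \left(-163\right) \left(- \frac{1}{182}\right) - \frac{47}{93288} = \frac{163}{182} - \frac{47}{93288} = \frac{584515}{653016}$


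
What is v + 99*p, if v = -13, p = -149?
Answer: -14764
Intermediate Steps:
v + 99*p = -13 + 99*(-149) = -13 - 14751 = -14764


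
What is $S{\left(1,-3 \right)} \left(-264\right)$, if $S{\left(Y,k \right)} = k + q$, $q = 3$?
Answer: $0$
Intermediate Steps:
$S{\left(Y,k \right)} = 3 + k$ ($S{\left(Y,k \right)} = k + 3 = 3 + k$)
$S{\left(1,-3 \right)} \left(-264\right) = \left(3 - 3\right) \left(-264\right) = 0 \left(-264\right) = 0$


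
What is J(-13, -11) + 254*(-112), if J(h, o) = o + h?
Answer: -28472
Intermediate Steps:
J(h, o) = h + o
J(-13, -11) + 254*(-112) = (-13 - 11) + 254*(-112) = -24 - 28448 = -28472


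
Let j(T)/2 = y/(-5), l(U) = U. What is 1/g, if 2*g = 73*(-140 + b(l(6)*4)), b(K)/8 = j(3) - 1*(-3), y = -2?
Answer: -5/20002 ≈ -0.00024997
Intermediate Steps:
j(T) = 4/5 (j(T) = 2*(-2/(-5)) = 2*(-2*(-1/5)) = 2*(2/5) = 4/5)
b(K) = 152/5 (b(K) = 8*(4/5 - 1*(-3)) = 8*(4/5 + 3) = 8*(19/5) = 152/5)
g = -20002/5 (g = (73*(-140 + 152/5))/2 = (73*(-548/5))/2 = (1/2)*(-40004/5) = -20002/5 ≈ -4000.4)
1/g = 1/(-20002/5) = -5/20002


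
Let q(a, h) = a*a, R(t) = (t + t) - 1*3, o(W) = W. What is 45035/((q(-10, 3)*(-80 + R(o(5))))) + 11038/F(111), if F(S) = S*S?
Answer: -94859767/17988660 ≈ -5.2733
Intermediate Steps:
R(t) = -3 + 2*t (R(t) = 2*t - 3 = -3 + 2*t)
q(a, h) = a²
F(S) = S²
45035/((q(-10, 3)*(-80 + R(o(5))))) + 11038/F(111) = 45035/(((-10)²*(-80 + (-3 + 2*5)))) + 11038/(111²) = 45035/((100*(-80 + (-3 + 10)))) + 11038/12321 = 45035/((100*(-80 + 7))) + 11038*(1/12321) = 45035/((100*(-73))) + 11038/12321 = 45035/(-7300) + 11038/12321 = 45035*(-1/7300) + 11038/12321 = -9007/1460 + 11038/12321 = -94859767/17988660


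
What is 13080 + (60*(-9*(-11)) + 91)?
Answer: 19111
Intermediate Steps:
13080 + (60*(-9*(-11)) + 91) = 13080 + (60*99 + 91) = 13080 + (5940 + 91) = 13080 + 6031 = 19111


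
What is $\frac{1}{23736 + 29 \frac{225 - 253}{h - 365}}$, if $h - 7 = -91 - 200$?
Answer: $\frac{649}{15405476} \approx 4.2128 \cdot 10^{-5}$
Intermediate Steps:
$h = -284$ ($h = 7 - 291 = -284$)
$\frac{1}{23736 + 29 \frac{225 - 253}{h - 365}} = \frac{1}{23736 + 29 \frac{225 - 253}{-284 - 365}} = \frac{1}{23736 + 29 \left(- \frac{28}{-649}\right)} = \frac{1}{23736 + 29 \left(\left(-28\right) \left(- \frac{1}{649}\right)\right)} = \frac{1}{23736 + 29 \cdot \frac{28}{649}} = \frac{1}{23736 + \frac{812}{649}} = \frac{1}{\frac{15405476}{649}} = \frac{649}{15405476}$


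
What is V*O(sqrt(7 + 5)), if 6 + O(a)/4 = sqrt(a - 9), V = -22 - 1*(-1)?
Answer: 504 - 84*sqrt(-9 + 2*sqrt(3)) ≈ 504.0 - 197.64*I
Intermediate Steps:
V = -21 (V = -22 + 1 = -21)
O(a) = -24 + 4*sqrt(-9 + a) (O(a) = -24 + 4*sqrt(a - 9) = -24 + 4*sqrt(-9 + a))
V*O(sqrt(7 + 5)) = -21*(-24 + 4*sqrt(-9 + sqrt(7 + 5))) = -21*(-24 + 4*sqrt(-9 + sqrt(12))) = -21*(-24 + 4*sqrt(-9 + 2*sqrt(3))) = 504 - 84*sqrt(-9 + 2*sqrt(3))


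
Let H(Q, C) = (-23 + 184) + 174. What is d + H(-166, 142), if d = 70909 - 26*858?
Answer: 48936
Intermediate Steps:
H(Q, C) = 335 (H(Q, C) = 161 + 174 = 335)
d = 48601 (d = 70909 - 22308 = 48601)
d + H(-166, 142) = 48601 + 335 = 48936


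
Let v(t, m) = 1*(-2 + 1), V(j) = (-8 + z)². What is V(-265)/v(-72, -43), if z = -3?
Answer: -121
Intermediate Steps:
V(j) = 121 (V(j) = (-8 - 3)² = (-11)² = 121)
v(t, m) = -1 (v(t, m) = 1*(-1) = -1)
V(-265)/v(-72, -43) = 121/(-1) = 121*(-1) = -121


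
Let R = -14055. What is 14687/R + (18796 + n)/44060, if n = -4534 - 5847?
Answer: -105767279/123852660 ≈ -0.85398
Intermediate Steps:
n = -10381
14687/R + (18796 + n)/44060 = 14687/(-14055) + (18796 - 10381)/44060 = 14687*(-1/14055) + 8415*(1/44060) = -14687/14055 + 1683/8812 = -105767279/123852660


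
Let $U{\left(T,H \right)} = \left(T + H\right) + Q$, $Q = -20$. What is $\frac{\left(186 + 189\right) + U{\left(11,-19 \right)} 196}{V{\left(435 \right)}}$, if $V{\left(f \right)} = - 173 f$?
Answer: $\frac{5113}{75255} \approx 0.067942$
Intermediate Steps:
$U{\left(T,H \right)} = -20 + H + T$ ($U{\left(T,H \right)} = \left(T + H\right) - 20 = \left(H + T\right) - 20 = -20 + H + T$)
$\frac{\left(186 + 189\right) + U{\left(11,-19 \right)} 196}{V{\left(435 \right)}} = \frac{\left(186 + 189\right) + \left(-20 - 19 + 11\right) 196}{\left(-173\right) 435} = \frac{375 - 5488}{-75255} = \left(375 - 5488\right) \left(- \frac{1}{75255}\right) = \left(-5113\right) \left(- \frac{1}{75255}\right) = \frac{5113}{75255}$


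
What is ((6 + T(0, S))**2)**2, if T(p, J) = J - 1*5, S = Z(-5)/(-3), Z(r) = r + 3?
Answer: 625/81 ≈ 7.7160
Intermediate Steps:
Z(r) = 3 + r
S = 2/3 (S = (3 - 5)/(-3) = -2*(-1/3) = 2/3 ≈ 0.66667)
T(p, J) = -5 + J (T(p, J) = J - 5 = -5 + J)
((6 + T(0, S))**2)**2 = ((6 + (-5 + 2/3))**2)**2 = ((6 - 13/3)**2)**2 = ((5/3)**2)**2 = (25/9)**2 = 625/81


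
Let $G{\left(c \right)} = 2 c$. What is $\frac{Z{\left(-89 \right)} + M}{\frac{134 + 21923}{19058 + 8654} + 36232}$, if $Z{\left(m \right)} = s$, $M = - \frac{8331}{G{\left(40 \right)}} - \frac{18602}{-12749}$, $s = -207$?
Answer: $- \frac{547047348668}{64005286197545} \approx -0.0085469$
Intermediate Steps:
$M = - \frac{104723759}{1019920}$ ($M = - \frac{8331}{2 \cdot 40} - \frac{18602}{-12749} = - \frac{8331}{80} - - \frac{18602}{12749} = \left(-8331\right) \frac{1}{80} + \frac{18602}{12749} = - \frac{8331}{80} + \frac{18602}{12749} = - \frac{104723759}{1019920} \approx -102.68$)
$Z{\left(m \right)} = -207$
$\frac{Z{\left(-89 \right)} + M}{\frac{134 + 21923}{19058 + 8654} + 36232} = \frac{-207 - \frac{104723759}{1019920}}{\frac{134 + 21923}{19058 + 8654} + 36232} = - \frac{315847199}{1019920 \left(\frac{22057}{27712} + 36232\right)} = - \frac{315847199}{1019920 \cdot \frac{1004083241}{27712}} = \left(- \frac{315847199}{1019920}\right) \frac{27712}{1004083241} = - \frac{547047348668}{64005286197545}$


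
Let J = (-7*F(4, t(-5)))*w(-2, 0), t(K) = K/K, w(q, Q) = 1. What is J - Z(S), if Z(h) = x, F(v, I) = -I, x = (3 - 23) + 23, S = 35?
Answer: 4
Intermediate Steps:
t(K) = 1
x = 3 (x = -20 + 23 = 3)
Z(h) = 3
J = 7 (J = -(-7)*1 = -7*(-1)*1 = 7*1 = 7)
J - Z(S) = 7 - 1*3 = 7 - 3 = 4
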